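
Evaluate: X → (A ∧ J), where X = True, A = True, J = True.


X = True, A = True, J = True
Step 1: A ∧ J = True AND True = True
Step 2: X → (True): false only when X=True and consequent=False.
Result: True

True


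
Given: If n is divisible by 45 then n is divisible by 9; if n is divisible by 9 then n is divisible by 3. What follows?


Hypothetical syllogism: P → Q, Q → R ⊢ P → R
Premise 1: n is divisible by 45 → n is divisible by 9
Premise 2: n is divisible by 9 → n is divisible by 3
Chain the implications: the middle term (n is divisible by 9) links the two.
Conclusion: If n is divisible by 45, then n is divisible by 3.

If n is divisible by 45, then n is divisible by 3.


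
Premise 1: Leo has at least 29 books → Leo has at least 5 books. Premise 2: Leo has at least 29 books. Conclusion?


Modus ponens: P → Q, P ⊢ Q
P: Leo has at least 29 books
Q: Leo has at least 5 books
We have P → Q and P is true.
By modus ponens, Q must be true.

Leo has at least 5 books


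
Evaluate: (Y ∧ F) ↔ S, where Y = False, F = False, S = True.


Y = False, F = False, S = True
Step 1: Y ∧ F = False AND False = False
Step 2: (False) ↔ S: true when both sides have same truth value.
Result: False ↔ True = False

False


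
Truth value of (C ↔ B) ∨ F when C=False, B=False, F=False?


C = False, B = False, F = False
Expression: (C ↔ B) ∨ F
Step 1: C ↔ B = (False iff False) (true when values match) = True
Step 2: (True) ∨ F = True OR False = True

True


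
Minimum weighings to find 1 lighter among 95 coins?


Each weighing has 3 outcomes (left heavy / balance / right heavy), so k weighings distinguish at most 3^k cases; splitting into three near-equal groups achieves this.
Need 3^k ≥ 95: 3^4 = 81 < 95 ≤ 3^5 = 243
k = ⌈log₃(95)⌉ = 5

5


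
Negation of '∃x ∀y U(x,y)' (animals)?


Original: ∃x ∀y U(x,y)
Rule: ¬∀→∃, ¬∃→∀, negate predicate.
Negation: ∀x ∃y ¬U(x,y)

∀x ∃y ¬U(x,y)


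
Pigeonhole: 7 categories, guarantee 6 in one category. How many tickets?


Pigeonhole: to guarantee k in one of n categories, need (k-1)×n + 1.
k = 6, n = 7
Minimum = (6-1) × 7 + 1 = 5 × 7 + 1

36


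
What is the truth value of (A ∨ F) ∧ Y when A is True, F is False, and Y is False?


A = True, F = False, Y = False
Step 1: A ∨ F = True OR False = True
Step 2: True ∧ Y = True AND False = False
OR is true when at least one operand is true; AND requires both.

False


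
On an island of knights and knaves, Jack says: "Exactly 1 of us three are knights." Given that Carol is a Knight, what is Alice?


Jack claims exactly 1 knights among Jack, Carol, Alice.
Given: Carol is a Knight.

Case 1: Jack is a Knight (tells truth)
  Then exactly 1 of the three are knights.
  Counting Jack, Carol: 2 knight(s) so far. Need -1 more → impossible.
Case 2: Jack is a Knave (lies)
  Then the count is NOT 1.
  If Alice = Knave, count = 1 = 1 → claim would be true, contradicts lie.
  If Alice = Knight, count = 2 ≠ 1 → lie confirmed ✓

Alice is a Knight.

Knight


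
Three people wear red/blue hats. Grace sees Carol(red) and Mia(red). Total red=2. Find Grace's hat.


Total red = 2, seen red = 2
Own red = 2 - 2 = 0
Grace's hat is blue.

blue


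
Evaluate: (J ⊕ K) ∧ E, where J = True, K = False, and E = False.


J = True, K = False, E = False
Step 1: J ⊕ K = True XOR False = True
Step 2: True ∧ E = True AND False = False
XOR true when exactly one of J,K is true; then AND with E.

False


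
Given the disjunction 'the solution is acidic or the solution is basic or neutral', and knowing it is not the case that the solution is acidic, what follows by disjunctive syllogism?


Disjunctive syllogism: P ∨ Q, ¬P ⊢ Q
Disjunction: the solution is acidic ∨ the solution is basic or neutral
We know it is not the case that the solution is acidic.
By disjunctive syllogism, the other disjunct must be true.

The solution is basic or neutral


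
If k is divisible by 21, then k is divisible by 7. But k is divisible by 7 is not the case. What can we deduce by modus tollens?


Modus tollens: P → Q, ¬Q ⊢ ¬P
P: k is divisible by 21
Q: k is divisible by 7
We have P → Q and Q is false.
By modus tollens, P must be false.

It is not the case that k is divisible by 21


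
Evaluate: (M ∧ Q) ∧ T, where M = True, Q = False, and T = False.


M = True, Q = False, T = False
Step 1: M ∧ Q = True AND False = False
Step 2: False ∧ T = False AND False = False
AND is true only when ALL operands are true.

False


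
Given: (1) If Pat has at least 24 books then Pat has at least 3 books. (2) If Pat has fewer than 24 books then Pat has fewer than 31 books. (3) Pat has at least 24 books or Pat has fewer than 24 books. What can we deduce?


Constructive dilemma: (P → Q) ∧ (R → S), P ∨ R ⊢ Q ∨ S
Premise 1: Pat has at least 24 books → Pat has at least 3 books
Premise 2: Pat has fewer than 24 books → Pat has fewer than 31 books
Premise 3: Pat has at least 24 books ∨ Pat has fewer than 24 books
Case 1: Assuming Pat has at least 24 books, then by Premise 1, Pat has at least 3 books.
Case 2: Assuming Pat has fewer than 24 books, then by Premise 2, Pat has fewer than 31 books.
Since one of Pat has at least 24 books or Pat has fewer than 24 books must hold, we get Pat has at least 3 books or Pat has fewer than 31 books.

Pat has at least 3 books or Pat has fewer than 31 books.


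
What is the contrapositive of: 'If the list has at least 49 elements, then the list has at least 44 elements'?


Original: If the list has at least 49 elements, then the list has at least 44 elements
Contrapositive: If ¬Q, then ¬P
Negate Q: not (the list has at least 44 elements)
Negate P: not (the list has at least 49 elements)

If not (the list has at least 44 elements), then not (the list has at least 49 elements).


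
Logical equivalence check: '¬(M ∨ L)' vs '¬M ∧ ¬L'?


Expression 1: ¬(M ∨ L)
Expression 2: ¬M ∧ ¬L
Truth table (M L | Expr1 Expr2):
  T T |   F     F
  T F |   F     F
  F T |   F     F
  F F |   T     T
All 4 rows agree, so the expressions are logically equivalent.

Yes


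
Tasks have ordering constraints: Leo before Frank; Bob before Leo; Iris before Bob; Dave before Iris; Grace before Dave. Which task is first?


Constraints: Leo before Frank; Bob before Leo; Iris before Bob; Dave before Iris; Grace before Dave
The first task can have nothing scheduled before it, so it must never appear on the right of a 'before'.
Tasks appearing after some 'before': Frank, Leo, Bob, Iris, Dave.
The only task not in that list is Grace → it is first.

Grace


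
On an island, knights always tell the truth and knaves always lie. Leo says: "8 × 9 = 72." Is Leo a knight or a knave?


Statement: "8 × 9 = 72."
Actual: 8 × 9 = 72
Claimed: 72
Statement is TRUE → Leo tells the truth → Knight

Knight


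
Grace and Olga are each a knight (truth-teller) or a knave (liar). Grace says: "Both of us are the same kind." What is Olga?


Grace says: "Both of us are the same kind."
Case 1: Grace is a Knight (truth-teller)
  Statement is true → they ARE the same → Olga is also a Knight
Case 2: Grace is a Knave (liar)
  Statement is false → they are NOT the same → Olga is a Knight
In both cases, Olga is a Knight.

Knight


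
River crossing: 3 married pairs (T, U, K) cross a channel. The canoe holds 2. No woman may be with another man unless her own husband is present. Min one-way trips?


Label couples T, U, K (H = husband, W = wife).
Counting alone: 6 people, the canoe carries 2 and someone must bring it back, so each round trip nets at most +1 on the far side until the last crossing → at least 9 trips. The jealousy constraint makes 9 impossible; the shortest valid schedule has 11:
1. WT+WU →  (far: WT,WU; near: HT,HU,HK,WK)
2. WT ←       (far: WU; near: HT,HU,HK,WT,WK)
3. WT+WK →  (far: WT,WU,WK; near: HT,HU,HK)
4. WT ←       (far: WU,WK; near: HT,HU,HK,WT)
5. HU+HK →  (far: HU,WU,HK,WK; near: HT,WT)
6. HU+WU ←  (far: HK,WK; near: HT,WT,HU,WU)
7. HT+HU →  (far: HT,HU,HK,WK; near: WT,WU)
8. WK ←       (far: HT,HU,HK; near: WT,WU,WK)
9. WT+WU →  (far: HT,WT,HU,WU,HK; near: WK)
10. HK ←      (far: HT,WT,HU,WU; near: HK,WK)
11. HK+WK → (far: all six; near: empty)
In every state each wife is either with her husband or with no other man.
Minimum trips = 11

11


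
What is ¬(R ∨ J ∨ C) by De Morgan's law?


De Morgan's law: ¬(P ∨ Q ∨ R) ≡ ¬P ∧ ¬Q ∧ ¬R
¬(R ∨ J ∨ C) = ¬R ∧ ¬J ∧ ¬C

¬R ∧ ¬J ∧ ¬C


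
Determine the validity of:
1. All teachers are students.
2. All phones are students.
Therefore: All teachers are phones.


Premise 1: All teachers are students.
Premise 2: All phones are students.
Conclusion: All teachers are phones.
Fallacy: undistributed middle. students is predicate in both.
Counterexample: teachers and phones could be disjoint subsets of students.

Invalid


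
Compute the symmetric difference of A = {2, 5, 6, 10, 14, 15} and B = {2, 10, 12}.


A = {2, 5, 6, 10, 14, 15}
B = {2, 10, 12}
Operation: symmetric difference
In A only: [5, 6, 14, 15], in B only: [12]

{5, 6, 12, 14, 15}


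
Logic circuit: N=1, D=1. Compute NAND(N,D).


N AND D = 1
NOT(1) = 0

0


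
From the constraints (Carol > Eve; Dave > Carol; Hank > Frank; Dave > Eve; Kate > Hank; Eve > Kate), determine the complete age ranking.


Constraints: Carol > Eve; Dave > Carol; Hank > Frank; Dave > Eve; Kate > Hank; Eve > Kate
Method: at each step, the next-highest is the one remaining person who never appears on the smaller side of a constraint between remaining people.
  Step 1: remaining {Frank, Eve, Dave, Carol, Kate, Hank}; on the smaller side: {Frank, Eve, Carol, Kate, Hank} → Dave is next (Dave > Carol; Dave > Eve).
  Step 2: remaining {Frank, Eve, Carol, Kate, Hank}; on the smaller side: {Frank, Eve, Kate, Hank} → Carol is next (Carol > Eve).
  Step 3: remaining {Frank, Eve, Kate, Hank}; on the smaller side: {Frank, Kate, Hank} → Eve is next (Eve > Kate).
  Step 4: remaining {Frank, Kate, Hank}; on the smaller side: {Frank, Hank} → Kate is next (Kate > Hank).
  Step 5: remaining {Frank, Hank}; on the smaller side: {Frank} → Hank is next (Hank > Frank).
  Step 6: only Frank remains → lowest.
Final ranking (highest to lowest):

Dave > Carol > Eve > Kate > Hank > Frank


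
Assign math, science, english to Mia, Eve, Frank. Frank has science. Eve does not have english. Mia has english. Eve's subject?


From clues:
  Frank → science
  Mia → english
By elimination, Eve gets the remaining.

math


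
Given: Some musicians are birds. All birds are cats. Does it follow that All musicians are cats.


Premise 1: Some musicians are birds.
Premise 2: All birds are cats.
Conclusion: All musicians are cats.
Fallacy: illicit minor. The minor term (musicians) is distributed in the conclusion ('All musicians ...') but undistributed in its premise ('Some musicians are birds' doesn't cover all musicians).
Only 'Some musicians are cats' follows, not 'All'.

Invalid


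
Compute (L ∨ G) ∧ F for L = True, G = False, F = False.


L = True, G = False, F = False
Step 1: L ∨ G = True OR False = True
Step 2: True ∧ F = True AND False = False
OR is true when at least one operand is true; AND requires both.

False


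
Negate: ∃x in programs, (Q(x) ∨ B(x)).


Original: ∃x (Q(x) ∨ B(x))
Rule: ¬∀→∃, ¬∃→∀, negate predicate.
Negation: ∀x (¬Q(x) ∧ ¬B(x))

∀x (¬Q(x) ∧ ¬B(x))


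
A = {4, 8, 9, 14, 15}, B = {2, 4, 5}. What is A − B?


A = {4, 8, 9, 14, 15}
B = {2, 4, 5}
Operation: difference A − B
In A but not B: 8, 9, 14, 15

{8, 9, 14, 15}


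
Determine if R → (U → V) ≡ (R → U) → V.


Expression 1: R → (U → V)
Expression 2: (R → U) → V
Truth table (R U V | Expr1 Expr2):
  T T T |   T     T
  T T F |   F     F
  T F T |   T     T
  T F F |   T     T
  F T T |   T     T
  F T F |   T     F   ← differ
  F F T |   T     T
  F F F |   T     F   ← differ
Counterexample: R=F, U=T, V=F gives Expr1 = T but Expr2 = F, so the expressions are NOT logically equivalent.

No


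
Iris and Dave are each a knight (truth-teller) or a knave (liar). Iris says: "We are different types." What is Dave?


Iris says: "We are different types."
Case 1: Iris is a Knight (truth-teller)
  Statement is true → they ARE different → Dave is a Knave
Case 2: Iris is a Knave (liar)
  Statement is false → they are NOT different → Dave is a Knave
In both cases, Dave is a Knave.

Knave


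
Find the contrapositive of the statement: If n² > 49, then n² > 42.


Original: If n² > 49, then n² > 42
Contrapositive: If ¬Q, then ¬P
Negate Q: not (n² > 42)
Negate P: not (n² > 49)

If not (n² > 42), then not (n² > 49).


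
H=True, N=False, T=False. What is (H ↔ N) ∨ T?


H = True, N = False, T = False
Expression: (H ↔ N) ∨ T
Step 1: H ↔ N = (True iff False) (true when values match) = False
Step 2: (False) ∨ T = False OR False = False

False


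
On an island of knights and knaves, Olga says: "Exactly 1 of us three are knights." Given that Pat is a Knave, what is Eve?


Olga claims exactly 1 knights among Olga, Pat, Eve.
Given: Pat is a Knave.

Case 1: Olga is a Knight (tells truth)
  Then exactly 1 of the three are knights.
  Counting Olga, Pat: 1 knight(s) so far. Need 0 more → Eve = Knave.
Case 2: Olga is a Knave (lies)
  Then the count is NOT 1.
  If Eve = Knight, count = 1 = 1 → claim would be true, contradicts lie.
  If Eve = Knave, count = 0 ≠ 1 → lie confirmed ✓

Eve is a Knave.

Knave


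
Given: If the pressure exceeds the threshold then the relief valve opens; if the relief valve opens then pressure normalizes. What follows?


Hypothetical syllogism: P → Q, Q → R ⊢ P → R
Premise 1: the pressure exceeds the threshold → the relief valve opens
Premise 2: the relief valve opens → pressure normalizes
Chain the implications: the middle term (the relief valve opens) links the two.
Conclusion: If the pressure exceeds the threshold, then pressure normalizes.

If the pressure exceeds the threshold, then pressure normalizes.


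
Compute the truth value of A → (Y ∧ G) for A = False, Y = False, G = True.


A = False, Y = False, G = True
Step 1: Y ∧ G = False AND True = False
Step 2: A → (False): false only when A=True and consequent=False.
Result: True

True


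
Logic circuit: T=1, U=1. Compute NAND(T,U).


T AND U = 1
NOT(1) = 0

0


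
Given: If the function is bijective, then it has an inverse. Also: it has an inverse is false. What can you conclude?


Modus tollens: P → Q, ¬Q ⊢ ¬P
P: the function is bijective
Q: it has an inverse
We have P → Q and Q is false.
By modus tollens, P must be false.

It is not the case that the function is bijective


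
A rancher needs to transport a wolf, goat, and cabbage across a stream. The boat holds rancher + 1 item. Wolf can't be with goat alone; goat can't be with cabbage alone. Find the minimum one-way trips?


1. rancher+goat → 2. rancher ← 3. rancher+wolf → 4. rancher+goat ← 5. rancher+cabbage → 6. rancher ← 7. rancher+goat →
Minimum trips = 7

7


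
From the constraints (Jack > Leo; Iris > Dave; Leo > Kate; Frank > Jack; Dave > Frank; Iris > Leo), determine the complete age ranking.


Constraints: Jack > Leo; Iris > Dave; Leo > Kate; Frank > Jack; Dave > Frank; Iris > Leo
Method: at each step, the next-highest is the one remaining person who never appears on the smaller side of a constraint between remaining people.
  Step 1: remaining {Iris, Jack, Frank, Leo, Dave, Kate}; on the smaller side: {Jack, Frank, Leo, Dave, Kate} → Iris is next (Iris > Dave; Iris > Leo).
  Step 2: remaining {Jack, Frank, Leo, Dave, Kate}; on the smaller side: {Jack, Frank, Leo, Kate} → Dave is next (Dave > Frank).
  Step 3: remaining {Jack, Frank, Leo, Kate}; on the smaller side: {Jack, Leo, Kate} → Frank is next (Frank > Jack).
  Step 4: remaining {Jack, Leo, Kate}; on the smaller side: {Leo, Kate} → Jack is next (Jack > Leo).
  Step 5: remaining {Leo, Kate}; on the smaller side: {Kate} → Leo is next (Leo > Kate).
  Step 6: only Kate remains → lowest.
Final ranking (highest to lowest):

Iris > Dave > Frank > Jack > Leo > Kate


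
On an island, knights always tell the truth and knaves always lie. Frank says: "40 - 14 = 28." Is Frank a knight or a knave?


Statement: "40 - 14 = 28."
Actual: 40 - 14 = 26
Claimed: 28
Statement is FALSE → Frank lies → Knave

Knave


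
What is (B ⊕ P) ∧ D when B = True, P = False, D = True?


B = True, P = False, D = True
Step 1: B ⊕ P = True XOR False = True
Step 2: True ∧ D = True AND True = True
XOR true when exactly one of B,P is true; then AND with D.

True


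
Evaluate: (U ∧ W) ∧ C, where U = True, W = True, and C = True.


U = True, W = True, C = True
Step 1: U ∧ W = True AND True = True
Step 2: True ∧ C = True AND True = True
AND is true only when ALL operands are true.

True


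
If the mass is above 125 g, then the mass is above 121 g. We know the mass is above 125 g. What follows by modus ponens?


Modus ponens: P → Q, P ⊢ Q
P: the mass is above 125 g
Q: the mass is above 121 g
We have P → Q and P is true.
By modus ponens, Q must be true.

The mass is above 121 g


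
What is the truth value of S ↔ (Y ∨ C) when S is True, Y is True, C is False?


S = True, Y = True, C = False
Step 1: Y ∨ C = True OR False = True
Step 2: S ↔ (True): true when both sides have same truth value.
Result: True ↔ True = True

True


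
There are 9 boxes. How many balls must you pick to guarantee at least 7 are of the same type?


Pigeonhole: to guarantee k in one of n categories, need (k-1)×n + 1.
k = 7, n = 9
Minimum = (7-1) × 9 + 1 = 6 × 9 + 1

55


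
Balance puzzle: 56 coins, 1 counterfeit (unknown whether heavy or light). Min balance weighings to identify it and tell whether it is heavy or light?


Let n = 56. 112 possibilities (n coins × lighter/heavier); each weighing has 3 outcomes.
Bound for k weighings: say the first weighing puts j coins on each pan. If it tips, the 2j weighed coins remain suspects (each with a known direction) and k-1 weighings give 3^(k-1) outcomes; 3^(k-1) is odd, so 2j ≤ 3^(k-1) - 1. If it balances, the n - 2j unweighed coins remain with direction unknown: 2(n - 2j) ≤ 3^(k-1) - 1 by the same parity argument. Adding, n ≤ (3^(k-1) - 1) + (3^(k-1) - 1)/2 = (3^k - 3)/2, and the classical three-group strategy achieves this (3 coins in 2 weighings, 12 in 3, 39 in 4, 120 in 5).
So we need the smallest k with (3^k - 3)/2 ≥ 56.
k = 4: (3^4 - 3)/2 = 39 < 56 ✗
k = 5: (3^5 - 3)/2 = 120 ≥ 56 ✓

5


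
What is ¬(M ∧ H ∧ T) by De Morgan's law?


De Morgan's law: ¬(P ∧ Q ∧ R) ≡ ¬P ∨ ¬Q ∨ ¬R
¬(M ∧ H ∧ T) = ¬M ∨ ¬H ∨ ¬T

¬M ∨ ¬H ∨ ¬T


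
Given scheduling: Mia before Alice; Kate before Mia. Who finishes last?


Constraints: Mia before Alice; Kate before Mia
The last task can have nothing scheduled after it, so it must never appear on the left of a 'before'.
Tasks appearing before some other task: Mia, Kate.
The only task not in that list is Alice → it is last.

Alice


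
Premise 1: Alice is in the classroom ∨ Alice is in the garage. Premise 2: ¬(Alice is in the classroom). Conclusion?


Disjunctive syllogism: P ∨ Q, ¬P ⊢ Q
Disjunction: Alice is in the classroom ∨ Alice is in the garage
We know it is not the case that Alice is in the classroom.
By disjunctive syllogism, the other disjunct must be true.

Alice is in the garage


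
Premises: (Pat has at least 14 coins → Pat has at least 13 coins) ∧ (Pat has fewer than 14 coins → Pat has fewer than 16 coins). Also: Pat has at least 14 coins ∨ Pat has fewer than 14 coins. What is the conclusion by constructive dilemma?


Constructive dilemma: (P → Q) ∧ (R → S), P ∨ R ⊢ Q ∨ S
Premise 1: Pat has at least 14 coins → Pat has at least 13 coins
Premise 2: Pat has fewer than 14 coins → Pat has fewer than 16 coins
Premise 3: Pat has at least 14 coins ∨ Pat has fewer than 14 coins
Case 1: Assuming Pat has at least 14 coins, then by Premise 1, Pat has at least 13 coins.
Case 2: Assuming Pat has fewer than 14 coins, then by Premise 2, Pat has fewer than 16 coins.
Since one of Pat has at least 14 coins or Pat has fewer than 14 coins must hold, we get Pat has at least 13 coins or Pat has fewer than 16 coins.

Pat has at least 13 coins or Pat has fewer than 16 coins.


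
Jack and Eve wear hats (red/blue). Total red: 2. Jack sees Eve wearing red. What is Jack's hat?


Total red = 2, Eve = red
Red accounted for: 1
Remaining for Jack: 1
Jack's hat is red.

red


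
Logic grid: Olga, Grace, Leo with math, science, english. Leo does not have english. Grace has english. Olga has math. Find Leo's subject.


From clues:
  Grace → english
  Olga → math
By elimination, Leo gets the remaining.

science


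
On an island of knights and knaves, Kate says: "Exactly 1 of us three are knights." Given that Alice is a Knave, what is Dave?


Kate claims exactly 1 knights among Kate, Alice, Dave.
Given: Alice is a Knave.

Case 1: Kate is a Knight (tells truth)
  Then exactly 1 of the three are knights.
  Counting Kate, Alice: 1 knight(s) so far. Need 0 more → Dave = Knave.
Case 2: Kate is a Knave (lies)
  Then the count is NOT 1.
  If Dave = Knight, count = 1 = 1 → claim would be true, contradicts lie.
  If Dave = Knave, count = 0 ≠ 1 → lie confirmed ✓

Dave is a Knave.

Knave


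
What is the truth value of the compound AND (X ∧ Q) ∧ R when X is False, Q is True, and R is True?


X = False, Q = True, R = True
Step 1: X ∧ Q = False AND True = False
Step 2: False ∧ R = False AND True = False
AND is true only when ALL operands are true.

False


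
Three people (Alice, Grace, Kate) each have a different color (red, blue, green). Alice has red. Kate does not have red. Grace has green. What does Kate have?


From clues:
  Grace → green
  Alice → red
By elimination, Kate gets the remaining.

blue


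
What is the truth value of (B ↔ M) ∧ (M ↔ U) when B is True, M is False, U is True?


B = True, M = False, U = True
Step 1: B ↔ M is true when B and M have the same value. Result: False
Step 2: M ↔ U is true when M and U have the same value. Result: False
Step 3: False ∧ False = False

False


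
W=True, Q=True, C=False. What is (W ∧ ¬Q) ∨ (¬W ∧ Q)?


W = True, Q = True, C = False
Expression: (W ∧ ¬Q) ∨ (¬W ∧ Q)
Step 1: ¬Q = NOT True = False
Step 2: W ∧ ¬Q = True AND False = False
Step 3: ¬W = NOT True = False
Step 4: ¬W ∧ Q = False AND True = False
Step 5: (False) ∨ (False) = False OR False = False

False


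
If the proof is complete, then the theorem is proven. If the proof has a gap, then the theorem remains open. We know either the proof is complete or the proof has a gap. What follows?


Constructive dilemma: (P → Q) ∧ (R → S), P ∨ R ⊢ Q ∨ S
Premise 1: the proof is complete → the theorem is proven
Premise 2: the proof has a gap → the theorem remains open
Premise 3: the proof is complete ∨ the proof has a gap
Case 1: Assuming the proof is complete, then by Premise 1, the theorem is proven.
Case 2: Assuming the proof has a gap, then by Premise 2, the theorem remains open.
Since one of the proof is complete or the proof has a gap must hold, we get the theorem is proven or the theorem remains open.

The theorem is proven or the theorem remains open.


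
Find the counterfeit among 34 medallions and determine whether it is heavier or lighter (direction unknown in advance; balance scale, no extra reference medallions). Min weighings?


Let n = 34. 68 possibilities (n medallions × lighter/heavier); each weighing has 3 outcomes.
Bound for k weighings: say the first weighing puts j medallions on each pan. If it tips, the 2j weighed medallions remain suspects (each with a known direction) and k-1 weighings give 3^(k-1) outcomes; 3^(k-1) is odd, so 2j ≤ 3^(k-1) - 1. If it balances, the n - 2j unweighed medallions remain with direction unknown: 2(n - 2j) ≤ 3^(k-1) - 1 by the same parity argument. Adding, n ≤ (3^(k-1) - 1) + (3^(k-1) - 1)/2 = (3^k - 3)/2, and the classical three-group strategy achieves this (3 medallions in 2 weighings, 12 in 3, 39 in 4, 120 in 5).
So we need the smallest k with (3^k - 3)/2 ≥ 34.
k = 3: (3^3 - 3)/2 = 12 < 34 ✗
k = 4: (3^4 - 3)/2 = 39 ≥ 34 ✓

4


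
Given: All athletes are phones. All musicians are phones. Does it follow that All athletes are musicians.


Premise 1: All athletes are phones.
Premise 2: All musicians are phones.
Conclusion: All athletes are musicians.
Fallacy: undistributed middle. phones is predicate in both.
Counterexample: athletes and musicians could be disjoint subsets of phones.

Invalid


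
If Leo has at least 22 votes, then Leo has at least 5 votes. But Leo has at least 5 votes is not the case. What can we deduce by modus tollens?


Modus tollens: P → Q, ¬Q ⊢ ¬P
P: Leo has at least 22 votes
Q: Leo has at least 5 votes
We have P → Q and Q is false.
By modus tollens, P must be false.

It is not the case that Leo has at least 22 votes


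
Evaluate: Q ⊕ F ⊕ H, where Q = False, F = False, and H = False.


Q = False, F = False, H = False
Step 1: Q ⊕ F = False XOR False = False
Step 2: False ⊕ H = False XOR False = False
XOR is true when an odd number of operands are true.

False


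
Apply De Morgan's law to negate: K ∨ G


De Morgan's law: ¬(P ∨ Q) ≡ ¬P ∧ ¬Q
¬(K ∨ G) = ¬K ∧ ¬G

¬K ∧ ¬G


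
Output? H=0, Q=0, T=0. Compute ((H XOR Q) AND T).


H XOR Q = 0^0 = 0
0 AND 0 = 0

0


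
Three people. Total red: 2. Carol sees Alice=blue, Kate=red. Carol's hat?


Total red = 2, seen red = 1
Own red = 2 - 1 = 1
Carol's hat is red.

red


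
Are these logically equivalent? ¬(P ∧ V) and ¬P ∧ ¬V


Expression 1: ¬(P ∧ V)
Expression 2: ¬P ∧ ¬V
Truth table (P V | Expr1 Expr2):
  T T |   F     F
  T F |   T     F   ← differ
  F T |   T     F   ← differ
  F F |   T     T
Counterexample: P=T, V=F gives Expr1 = T but Expr2 = F, so the expressions are NOT logically equivalent.

No


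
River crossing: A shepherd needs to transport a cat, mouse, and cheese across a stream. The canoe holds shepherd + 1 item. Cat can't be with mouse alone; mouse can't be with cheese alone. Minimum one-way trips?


1. shepherd+mouse → 2. shepherd ← 3. shepherd+cat → 4. shepherd+mouse ← 5. shepherd+cheese → 6. shepherd ← 7. shepherd+mouse →
Minimum trips = 7

7


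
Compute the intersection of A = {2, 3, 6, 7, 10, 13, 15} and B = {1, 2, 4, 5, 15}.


A = {2, 3, 6, 7, 10, 13, 15}
B = {1, 2, 4, 5, 15}
Operation: intersection
Elements in both: 2, 15

{2, 15}


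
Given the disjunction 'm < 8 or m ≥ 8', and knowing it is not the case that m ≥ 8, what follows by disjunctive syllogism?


Disjunctive syllogism: P ∨ Q, ¬P ⊢ Q
Disjunction: m < 8 ∨ m ≥ 8
We know it is not the case that m ≥ 8.
By disjunctive syllogism, the other disjunct must be true.

m < 8


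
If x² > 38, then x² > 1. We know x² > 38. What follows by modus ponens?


Modus ponens: P → Q, P ⊢ Q
P: x² > 38
Q: x² > 1
We have P → Q and P is true.
By modus ponens, Q must be true.

x² > 1


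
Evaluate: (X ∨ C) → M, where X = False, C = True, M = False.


X = False, C = True, M = False
Step 1: X ∨ C = False OR True = True
Step 2: (True) → M: false only when antecedent=True and M=False.
Result: False

False


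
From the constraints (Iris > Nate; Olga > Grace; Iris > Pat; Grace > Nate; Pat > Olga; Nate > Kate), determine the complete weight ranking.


Constraints: Iris > Nate; Olga > Grace; Iris > Pat; Grace > Nate; Pat > Olga; Nate > Kate
Method: at each step, the next-highest is the one remaining person who never appears on the smaller side of a constraint between remaining people.
  Step 1: remaining {Nate, Grace, Kate, Iris, Pat, Olga}; on the smaller side: {Nate, Grace, Kate, Pat, Olga} → Iris is next (Iris > Nate; Iris > Pat).
  Step 2: remaining {Nate, Grace, Kate, Pat, Olga}; on the smaller side: {Nate, Grace, Kate, Olga} → Pat is next (Pat > Olga).
  Step 3: remaining {Nate, Grace, Kate, Olga}; on the smaller side: {Nate, Grace, Kate} → Olga is next (Olga > Grace).
  Step 4: remaining {Nate, Grace, Kate}; on the smaller side: {Nate, Kate} → Grace is next (Grace > Nate).
  Step 5: remaining {Nate, Kate}; on the smaller side: {Kate} → Nate is next (Nate > Kate).
  Step 6: only Kate remains → lowest.
Final ranking (highest to lowest):

Iris > Pat > Olga > Grace > Nate > Kate


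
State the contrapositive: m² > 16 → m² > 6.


Original: If m² > 16, then m² > 6
Contrapositive: If ¬Q, then ¬P
Negate Q: not (m² > 6)
Negate P: not (m² > 16)

If not (m² > 6), then not (m² > 16).


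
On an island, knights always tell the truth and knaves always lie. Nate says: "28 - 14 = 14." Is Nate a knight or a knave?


Statement: "28 - 14 = 14."
Actual: 28 - 14 = 14
Claimed: 14
Statement is TRUE → Nate tells the truth → Knight

Knight


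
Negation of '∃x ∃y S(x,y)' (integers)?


Original: ∃x ∃y S(x,y)
Rule: ¬∀→∃, ¬∃→∀, negate predicate.
Negation: ∀x ∀y ¬S(x,y)

∀x ∀y ¬S(x,y)


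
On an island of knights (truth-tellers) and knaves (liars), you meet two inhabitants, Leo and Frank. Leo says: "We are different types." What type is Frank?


Leo says: "We are different types."
Case 1: Leo is a Knight (truth-teller)
  Statement is true → they ARE different → Frank is a Knave
Case 2: Leo is a Knave (liar)
  Statement is false → they are NOT different → Frank is a Knave
In both cases, Frank is a Knave.

Knave


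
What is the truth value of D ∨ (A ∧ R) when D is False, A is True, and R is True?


D = False, A = True, R = True
Step 1: A ∧ R = True AND True = True
Step 2: D ∨ True = False OR True = True
AND evaluated first (higher precedence); then OR applied.

True


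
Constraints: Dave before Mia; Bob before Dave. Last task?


Constraints: Dave before Mia; Bob before Dave
The last task can have nothing scheduled after it, so it must never appear on the left of a 'before'.
Tasks appearing before some other task: Dave, Bob.
The only task not in that list is Mia → it is last.

Mia


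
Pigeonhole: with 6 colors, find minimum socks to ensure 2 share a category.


Pigeonhole: to guarantee k in one of n categories, need (k-1)×n + 1.
k = 2, n = 6
Minimum = (2-1) × 6 + 1 = 1 × 6 + 1

7


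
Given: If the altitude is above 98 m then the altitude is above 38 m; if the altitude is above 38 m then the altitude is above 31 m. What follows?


Hypothetical syllogism: P → Q, Q → R ⊢ P → R
Premise 1: the altitude is above 98 m → the altitude is above 38 m
Premise 2: the altitude is above 38 m → the altitude is above 31 m
Chain the implications: the middle term (the altitude is above 38 m) links the two.
Conclusion: If the altitude is above 98 m, then the altitude is above 31 m.

If the altitude is above 98 m, then the altitude is above 31 m.


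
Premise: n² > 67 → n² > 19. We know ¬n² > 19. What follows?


Modus tollens: P → Q, ¬Q ⊢ ¬P
P: n² > 67
Q: n² > 19
We have P → Q and Q is false.
By modus tollens, P must be false.

It is not the case that n² > 67


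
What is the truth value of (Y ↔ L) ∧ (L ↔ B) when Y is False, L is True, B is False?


Y = False, L = True, B = False
Step 1: Y ↔ L is true when Y and L have the same value. Result: False
Step 2: L ↔ B is true when L and B have the same value. Result: False
Step 3: False ∧ False = False

False


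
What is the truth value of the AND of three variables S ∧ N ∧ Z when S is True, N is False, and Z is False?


S = True, N = False, Z = False
Step 1: S ∧ N = True AND False = False
Step 2: (False) ∧ Z = (False) AND False = False
AND is true only when ALL operands are true.

False


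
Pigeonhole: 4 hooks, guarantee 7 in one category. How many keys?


Pigeonhole: to guarantee k in one of n categories, need (k-1)×n + 1.
k = 7, n = 4
Minimum = (7-1) × 4 + 1 = 6 × 4 + 1

25


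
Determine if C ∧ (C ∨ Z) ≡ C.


Expression 1: C ∧ (C ∨ Z)
Expression 2: C
Truth table (C Z | Expr1 Expr2):
  T T |   T     T
  T F |   T     T
  F T |   F     F
  F F |   F     F
All 4 rows agree, so the expressions are logically equivalent.

Yes


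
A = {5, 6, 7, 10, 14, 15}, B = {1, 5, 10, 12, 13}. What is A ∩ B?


A = {5, 6, 7, 10, 14, 15}
B = {1, 5, 10, 12, 13}
Operation: intersection
Elements in both: 5, 10

{5, 10}


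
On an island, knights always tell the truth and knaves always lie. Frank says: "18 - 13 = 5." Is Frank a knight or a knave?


Statement: "18 - 13 = 5."
Actual: 18 - 13 = 5
Claimed: 5
Statement is TRUE → Frank tells the truth → Knight

Knight


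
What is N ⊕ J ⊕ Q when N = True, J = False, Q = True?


N = True, J = False, Q = True
Step 1: N ⊕ J = True XOR False = True
Step 2: True ⊕ Q = True XOR True = False
XOR is true when an odd number of operands are true.

False


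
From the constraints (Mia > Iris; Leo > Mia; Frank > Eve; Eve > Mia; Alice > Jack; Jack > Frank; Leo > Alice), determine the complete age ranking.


Constraints: Mia > Iris; Leo > Mia; Frank > Eve; Eve > Mia; Alice > Jack; Jack > Frank; Leo > Alice
Method: at each step, the next-highest is the one remaining person who never appears on the smaller side of a constraint between remaining people.
  Step 1: remaining {Jack, Iris, Eve, Leo, Alice, Mia, Frank}; on the smaller side: {Jack, Iris, Eve, Alice, Mia, Frank} → Leo is next (Leo > Mia; Leo > Alice).
  Step 2: remaining {Jack, Iris, Eve, Alice, Mia, Frank}; on the smaller side: {Jack, Iris, Eve, Mia, Frank} → Alice is next (Alice > Jack).
  Step 3: remaining {Jack, Iris, Eve, Mia, Frank}; on the smaller side: {Iris, Eve, Mia, Frank} → Jack is next (Jack > Frank).
  Step 4: remaining {Iris, Eve, Mia, Frank}; on the smaller side: {Iris, Eve, Mia} → Frank is next (Frank > Eve).
  Step 5: remaining {Iris, Eve, Mia}; on the smaller side: {Iris, Mia} → Eve is next (Eve > Mia).
  Step 6: remaining {Iris, Mia}; on the smaller side: {Iris} → Mia is next (Mia > Iris).
  Step 7: only Iris remains → lowest.
Final ranking (highest to lowest):

Leo > Alice > Jack > Frank > Eve > Mia > Iris


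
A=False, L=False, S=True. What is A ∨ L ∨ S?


A = False, L = False, S = True
Expression: A ∨ L ∨ S
Step 1: A ∨ L = False OR False = False
Step 2: (False) ∨ S = False OR True = True

True


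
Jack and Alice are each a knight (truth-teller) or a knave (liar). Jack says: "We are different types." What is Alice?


Jack says: "We are different types."
Case 1: Jack is a Knight (truth-teller)
  Statement is true → they ARE different → Alice is a Knave
Case 2: Jack is a Knave (liar)
  Statement is false → they are NOT different → Alice is a Knave
In both cases, Alice is a Knave.

Knave


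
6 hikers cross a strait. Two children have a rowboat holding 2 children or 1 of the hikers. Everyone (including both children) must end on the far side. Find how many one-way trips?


Per crossing of one of the hikers: children→, one←, one of the hikers→, one← = 4 trips
6 × 4 = 24, + 1 final children→ = 25
Minimum trips = 25

25


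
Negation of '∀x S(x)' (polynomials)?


Original: ∀x S(x)
Rule: ¬∀→∃, ¬∃→∀, negate predicate.
Negation: ∃x ¬S(x)

∃x ¬S(x)


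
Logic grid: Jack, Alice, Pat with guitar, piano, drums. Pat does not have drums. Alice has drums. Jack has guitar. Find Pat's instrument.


From clues:
  Jack → guitar
  Alice → drums
By elimination, Pat gets the remaining.

piano


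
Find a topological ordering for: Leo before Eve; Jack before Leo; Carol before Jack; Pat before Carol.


Constraints: Leo before Eve; Jack before Leo; Carol before Jack; Pat before Carol
Method: repeatedly schedule the remaining task that has no remaining task required before it.
  Step 1: remaining {Carol, Pat, Eve, Jack, Leo}; every task except Pat still has a predecessor pending → schedule Pat.
  Step 2: remaining {Carol, Eve, Jack, Leo}; every task except Carol still has a predecessor pending → schedule Carol.
  Step 3: remaining {Eve, Jack, Leo}; every task except Jack still has a predecessor pending → schedule Jack.
  Step 4: remaining {Eve, Leo}; every task except Leo still has a predecessor pending → schedule Leo.
  Step 5: only Eve remains → schedule Eve.
Resulting order:

Pat → Carol → Jack → Leo → Eve


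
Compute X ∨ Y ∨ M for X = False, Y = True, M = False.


X = False, Y = True, M = False
Step 1: X ∨ Y = False OR True = True
Step 2: True ∨ M = True OR False = True
OR is true when at least one operand is true.

True


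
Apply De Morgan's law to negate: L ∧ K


De Morgan's law: ¬(P ∧ Q) ≡ ¬P ∨ ¬Q
¬(L ∧ K) = ¬L ∨ ¬K

¬L ∨ ¬K


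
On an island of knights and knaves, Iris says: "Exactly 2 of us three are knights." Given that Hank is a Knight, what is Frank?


Iris claims exactly 2 knights among Iris, Hank, Frank.
Given: Hank is a Knight.

Case 1: Iris is a Knight (tells truth)
  Then exactly 2 of the three are knights.
  Counting Iris, Hank: 2 knight(s) so far. Need 0 more → Frank = Knave.
Case 2: Iris is a Knave (lies)
  Then the count is NOT 2.
  If Frank = Knight, count = 2 = 2 → claim would be true, contradicts lie.
  If Frank = Knave, count = 1 ≠ 2 → lie confirmed ✓

Frank is a Knave.

Knave


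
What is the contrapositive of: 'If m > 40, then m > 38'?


Original: If m > 40, then m > 38
Contrapositive: If ¬Q, then ¬P
Negate Q: not (m > 38)
Negate P: not (m > 40)

If not (m > 38), then not (m > 40).


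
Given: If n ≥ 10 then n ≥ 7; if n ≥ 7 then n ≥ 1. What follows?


Hypothetical syllogism: P → Q, Q → R ⊢ P → R
Premise 1: n ≥ 10 → n ≥ 7
Premise 2: n ≥ 7 → n ≥ 1
Chain the implications: the middle term (n ≥ 7) links the two.
Conclusion: If n ≥ 10, then n ≥ 1.

If n ≥ 10, then n ≥ 1.


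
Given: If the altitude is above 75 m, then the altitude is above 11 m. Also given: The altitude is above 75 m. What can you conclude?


Modus ponens: P → Q, P ⊢ Q
P: the altitude is above 75 m
Q: the altitude is above 11 m
We have P → Q and P is true.
By modus ponens, Q must be true.

The altitude is above 11 m


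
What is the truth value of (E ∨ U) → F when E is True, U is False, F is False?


E = True, U = False, F = False
Step 1: E ∨ U = True OR False = True
Step 2: (True) → F: false only when antecedent=True and F=False.
Result: False

False


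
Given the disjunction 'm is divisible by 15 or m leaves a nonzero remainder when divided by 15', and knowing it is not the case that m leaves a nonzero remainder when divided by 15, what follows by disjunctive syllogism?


Disjunctive syllogism: P ∨ Q, ¬P ⊢ Q
Disjunction: m is divisible by 15 ∨ m leaves a nonzero remainder when divided by 15
We know it is not the case that m leaves a nonzero remainder when divided by 15.
By disjunctive syllogism, the other disjunct must be true.

m is divisible by 15


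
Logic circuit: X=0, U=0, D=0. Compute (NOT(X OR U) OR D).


X OR U = 0
NOT(0) = 1
1 OR 0 = 1

1


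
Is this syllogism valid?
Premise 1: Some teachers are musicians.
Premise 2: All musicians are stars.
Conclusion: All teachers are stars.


Premise 1: Some teachers are musicians.
Premise 2: All musicians are stars.
Conclusion: All teachers are stars.
Fallacy: illicit minor. The minor term (teachers) is distributed in the conclusion ('All teachers ...') but undistributed in its premise ('Some teachers are musicians' doesn't cover all teachers).
Only 'Some teachers are stars' follows, not 'All'.

Invalid
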